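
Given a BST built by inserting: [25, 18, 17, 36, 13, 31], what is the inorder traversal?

Tree insertion order: [25, 18, 17, 36, 13, 31]
Tree (level-order array): [25, 18, 36, 17, None, 31, None, 13]
Inorder traversal: [13, 17, 18, 25, 31, 36]


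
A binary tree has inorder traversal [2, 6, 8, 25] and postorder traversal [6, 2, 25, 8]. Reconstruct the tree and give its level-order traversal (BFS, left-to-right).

Inorder:   [2, 6, 8, 25]
Postorder: [6, 2, 25, 8]
Algorithm: postorder visits root last, so walk postorder right-to-left;
each value is the root of the current inorder slice — split it at that
value, recurse on the right subtree first, then the left.
Recursive splits:
  root=8; inorder splits into left=[2, 6], right=[25]
  root=25; inorder splits into left=[], right=[]
  root=2; inorder splits into left=[], right=[6]
  root=6; inorder splits into left=[], right=[]
Reconstructed level-order: [8, 2, 25, 6]


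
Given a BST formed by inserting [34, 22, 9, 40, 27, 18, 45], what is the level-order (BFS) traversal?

Tree insertion order: [34, 22, 9, 40, 27, 18, 45]
Tree (level-order array): [34, 22, 40, 9, 27, None, 45, None, 18]
BFS from the root, enqueuing left then right child of each popped node:
  queue [34] -> pop 34, enqueue [22, 40], visited so far: [34]
  queue [22, 40] -> pop 22, enqueue [9, 27], visited so far: [34, 22]
  queue [40, 9, 27] -> pop 40, enqueue [45], visited so far: [34, 22, 40]
  queue [9, 27, 45] -> pop 9, enqueue [18], visited so far: [34, 22, 40, 9]
  queue [27, 45, 18] -> pop 27, enqueue [none], visited so far: [34, 22, 40, 9, 27]
  queue [45, 18] -> pop 45, enqueue [none], visited so far: [34, 22, 40, 9, 27, 45]
  queue [18] -> pop 18, enqueue [none], visited so far: [34, 22, 40, 9, 27, 45, 18]
Result: [34, 22, 40, 9, 27, 45, 18]


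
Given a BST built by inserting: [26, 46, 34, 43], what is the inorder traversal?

Tree insertion order: [26, 46, 34, 43]
Tree (level-order array): [26, None, 46, 34, None, None, 43]
Inorder traversal: [26, 34, 43, 46]


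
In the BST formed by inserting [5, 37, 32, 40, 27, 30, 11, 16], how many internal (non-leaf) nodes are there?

Tree built from: [5, 37, 32, 40, 27, 30, 11, 16]
Tree (level-order array): [5, None, 37, 32, 40, 27, None, None, None, 11, 30, None, 16]
Rule: An internal node has at least one child.
Per-node child counts:
  node 5: 1 child(ren)
  node 37: 2 child(ren)
  node 32: 1 child(ren)
  node 27: 2 child(ren)
  node 11: 1 child(ren)
  node 16: 0 child(ren)
  node 30: 0 child(ren)
  node 40: 0 child(ren)
Matching nodes: [5, 37, 32, 27, 11]
Count of internal (non-leaf) nodes: 5


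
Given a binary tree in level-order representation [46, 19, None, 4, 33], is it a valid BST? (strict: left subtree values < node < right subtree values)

Level-order array: [46, 19, None, 4, 33]
Validate using subtree bounds (lo, hi): at each node, require lo < value < hi,
then recurse left with hi=value and right with lo=value.
Preorder trace (stopping at first violation):
  at node 46 with bounds (-inf, +inf): OK
  at node 19 with bounds (-inf, 46): OK
  at node 4 with bounds (-inf, 19): OK
  at node 33 with bounds (19, 46): OK
No violation found at any node.
Result: Valid BST


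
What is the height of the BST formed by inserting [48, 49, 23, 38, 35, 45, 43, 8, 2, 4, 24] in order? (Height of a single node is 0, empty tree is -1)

Insertion order: [48, 49, 23, 38, 35, 45, 43, 8, 2, 4, 24]
Tree (level-order array): [48, 23, 49, 8, 38, None, None, 2, None, 35, 45, None, 4, 24, None, 43]
Compute height bottom-up (empty subtree = -1):
  height(4) = 1 + max(-1, -1) = 0
  height(2) = 1 + max(-1, 0) = 1
  height(8) = 1 + max(1, -1) = 2
  height(24) = 1 + max(-1, -1) = 0
  height(35) = 1 + max(0, -1) = 1
  height(43) = 1 + max(-1, -1) = 0
  height(45) = 1 + max(0, -1) = 1
  height(38) = 1 + max(1, 1) = 2
  height(23) = 1 + max(2, 2) = 3
  height(49) = 1 + max(-1, -1) = 0
  height(48) = 1 + max(3, 0) = 4
Height = 4


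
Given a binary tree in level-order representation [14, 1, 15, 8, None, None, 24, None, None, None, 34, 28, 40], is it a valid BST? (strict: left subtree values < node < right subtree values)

Level-order array: [14, 1, 15, 8, None, None, 24, None, None, None, 34, 28, 40]
Validate using subtree bounds (lo, hi): at each node, require lo < value < hi,
then recurse left with hi=value and right with lo=value.
Preorder trace (stopping at first violation):
  at node 14 with bounds (-inf, +inf): OK
  at node 1 with bounds (-inf, 14): OK
  at node 8 with bounds (-inf, 1): VIOLATION
Node 8 violates its bound: not (-inf < 8 < 1).
Result: Not a valid BST


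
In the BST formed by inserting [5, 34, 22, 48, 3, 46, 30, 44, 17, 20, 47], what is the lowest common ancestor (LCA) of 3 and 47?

Tree insertion order: [5, 34, 22, 48, 3, 46, 30, 44, 17, 20, 47]
Tree (level-order array): [5, 3, 34, None, None, 22, 48, 17, 30, 46, None, None, 20, None, None, 44, 47]
In a BST, the LCA of p=3, q=47 is the first node v on the
root-to-leaf path with p <= v <= q (go left if both < v, right if both > v).
Walk from root:
  at 5: 3 <= 5 <= 47, this is the LCA
LCA = 5


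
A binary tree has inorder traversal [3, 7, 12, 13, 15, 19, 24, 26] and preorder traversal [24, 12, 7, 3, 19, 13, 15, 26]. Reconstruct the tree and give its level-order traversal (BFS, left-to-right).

Inorder:  [3, 7, 12, 13, 15, 19, 24, 26]
Preorder: [24, 12, 7, 3, 19, 13, 15, 26]
Algorithm: preorder visits root first, so consume preorder in order;
for each root, split the current inorder slice at that value into
left-subtree inorder and right-subtree inorder, then recurse.
Recursive splits:
  root=24; inorder splits into left=[3, 7, 12, 13, 15, 19], right=[26]
  root=12; inorder splits into left=[3, 7], right=[13, 15, 19]
  root=7; inorder splits into left=[3], right=[]
  root=3; inorder splits into left=[], right=[]
  root=19; inorder splits into left=[13, 15], right=[]
  root=13; inorder splits into left=[], right=[15]
  root=15; inorder splits into left=[], right=[]
  root=26; inorder splits into left=[], right=[]
Reconstructed level-order: [24, 12, 26, 7, 19, 3, 13, 15]


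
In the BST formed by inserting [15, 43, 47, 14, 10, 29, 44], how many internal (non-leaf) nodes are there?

Tree built from: [15, 43, 47, 14, 10, 29, 44]
Tree (level-order array): [15, 14, 43, 10, None, 29, 47, None, None, None, None, 44]
Rule: An internal node has at least one child.
Per-node child counts:
  node 15: 2 child(ren)
  node 14: 1 child(ren)
  node 10: 0 child(ren)
  node 43: 2 child(ren)
  node 29: 0 child(ren)
  node 47: 1 child(ren)
  node 44: 0 child(ren)
Matching nodes: [15, 14, 43, 47]
Count of internal (non-leaf) nodes: 4


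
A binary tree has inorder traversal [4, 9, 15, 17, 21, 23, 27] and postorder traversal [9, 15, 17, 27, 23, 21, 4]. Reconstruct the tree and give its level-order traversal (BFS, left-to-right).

Inorder:   [4, 9, 15, 17, 21, 23, 27]
Postorder: [9, 15, 17, 27, 23, 21, 4]
Algorithm: postorder visits root last, so walk postorder right-to-left;
each value is the root of the current inorder slice — split it at that
value, recurse on the right subtree first, then the left.
Recursive splits:
  root=4; inorder splits into left=[], right=[9, 15, 17, 21, 23, 27]
  root=21; inorder splits into left=[9, 15, 17], right=[23, 27]
  root=23; inorder splits into left=[], right=[27]
  root=27; inorder splits into left=[], right=[]
  root=17; inorder splits into left=[9, 15], right=[]
  root=15; inorder splits into left=[9], right=[]
  root=9; inorder splits into left=[], right=[]
Reconstructed level-order: [4, 21, 17, 23, 15, 27, 9]


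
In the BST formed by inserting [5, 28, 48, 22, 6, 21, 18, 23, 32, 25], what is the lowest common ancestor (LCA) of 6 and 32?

Tree insertion order: [5, 28, 48, 22, 6, 21, 18, 23, 32, 25]
Tree (level-order array): [5, None, 28, 22, 48, 6, 23, 32, None, None, 21, None, 25, None, None, 18]
In a BST, the LCA of p=6, q=32 is the first node v on the
root-to-leaf path with p <= v <= q (go left if both < v, right if both > v).
Walk from root:
  at 5: both 6 and 32 > 5, go right
  at 28: 6 <= 28 <= 32, this is the LCA
LCA = 28


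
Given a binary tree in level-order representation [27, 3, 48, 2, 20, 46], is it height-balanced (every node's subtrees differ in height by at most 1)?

Tree (level-order array): [27, 3, 48, 2, 20, 46]
Definition: a tree is height-balanced if, at every node, |h(left) - h(right)| <= 1 (empty subtree has height -1).
Bottom-up per-node check:
  node 2: h_left=-1, h_right=-1, diff=0 [OK], height=0
  node 20: h_left=-1, h_right=-1, diff=0 [OK], height=0
  node 3: h_left=0, h_right=0, diff=0 [OK], height=1
  node 46: h_left=-1, h_right=-1, diff=0 [OK], height=0
  node 48: h_left=0, h_right=-1, diff=1 [OK], height=1
  node 27: h_left=1, h_right=1, diff=0 [OK], height=2
All nodes satisfy the balance condition.
Result: Balanced


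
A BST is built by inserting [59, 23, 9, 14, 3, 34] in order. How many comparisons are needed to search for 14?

Search path for 14: 59 -> 23 -> 9 -> 14
Found: True
Comparisons: 4


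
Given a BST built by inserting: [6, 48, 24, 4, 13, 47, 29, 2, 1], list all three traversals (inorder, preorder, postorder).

Tree insertion order: [6, 48, 24, 4, 13, 47, 29, 2, 1]
Tree (level-order array): [6, 4, 48, 2, None, 24, None, 1, None, 13, 47, None, None, None, None, 29]
Inorder (L, root, R): [1, 2, 4, 6, 13, 24, 29, 47, 48]
Preorder (root, L, R): [6, 4, 2, 1, 48, 24, 13, 47, 29]
Postorder (L, R, root): [1, 2, 4, 13, 29, 47, 24, 48, 6]


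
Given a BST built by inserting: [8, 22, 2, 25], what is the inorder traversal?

Tree insertion order: [8, 22, 2, 25]
Tree (level-order array): [8, 2, 22, None, None, None, 25]
Inorder traversal: [2, 8, 22, 25]


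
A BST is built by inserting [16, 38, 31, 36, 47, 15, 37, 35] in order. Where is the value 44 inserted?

Starting tree (level order): [16, 15, 38, None, None, 31, 47, None, 36, None, None, 35, 37]
Insertion path: 16 -> 38 -> 47
Result: insert 44 as left child of 47
Final tree (level order): [16, 15, 38, None, None, 31, 47, None, 36, 44, None, 35, 37]


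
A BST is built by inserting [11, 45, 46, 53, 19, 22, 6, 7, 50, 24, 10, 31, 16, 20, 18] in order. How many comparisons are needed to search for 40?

Search path for 40: 11 -> 45 -> 19 -> 22 -> 24 -> 31
Found: False
Comparisons: 6


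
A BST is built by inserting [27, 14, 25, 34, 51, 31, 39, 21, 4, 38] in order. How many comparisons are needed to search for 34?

Search path for 34: 27 -> 34
Found: True
Comparisons: 2


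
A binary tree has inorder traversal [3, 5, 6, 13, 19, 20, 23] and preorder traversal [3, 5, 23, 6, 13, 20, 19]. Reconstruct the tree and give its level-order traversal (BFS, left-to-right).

Inorder:  [3, 5, 6, 13, 19, 20, 23]
Preorder: [3, 5, 23, 6, 13, 20, 19]
Algorithm: preorder visits root first, so consume preorder in order;
for each root, split the current inorder slice at that value into
left-subtree inorder and right-subtree inorder, then recurse.
Recursive splits:
  root=3; inorder splits into left=[], right=[5, 6, 13, 19, 20, 23]
  root=5; inorder splits into left=[], right=[6, 13, 19, 20, 23]
  root=23; inorder splits into left=[6, 13, 19, 20], right=[]
  root=6; inorder splits into left=[], right=[13, 19, 20]
  root=13; inorder splits into left=[], right=[19, 20]
  root=20; inorder splits into left=[19], right=[]
  root=19; inorder splits into left=[], right=[]
Reconstructed level-order: [3, 5, 23, 6, 13, 20, 19]


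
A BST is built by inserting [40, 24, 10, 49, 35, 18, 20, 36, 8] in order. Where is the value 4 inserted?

Starting tree (level order): [40, 24, 49, 10, 35, None, None, 8, 18, None, 36, None, None, None, 20]
Insertion path: 40 -> 24 -> 10 -> 8
Result: insert 4 as left child of 8
Final tree (level order): [40, 24, 49, 10, 35, None, None, 8, 18, None, 36, 4, None, None, 20]


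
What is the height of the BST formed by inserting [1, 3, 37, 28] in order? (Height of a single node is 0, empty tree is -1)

Insertion order: [1, 3, 37, 28]
Tree (level-order array): [1, None, 3, None, 37, 28]
Compute height bottom-up (empty subtree = -1):
  height(28) = 1 + max(-1, -1) = 0
  height(37) = 1 + max(0, -1) = 1
  height(3) = 1 + max(-1, 1) = 2
  height(1) = 1 + max(-1, 2) = 3
Height = 3


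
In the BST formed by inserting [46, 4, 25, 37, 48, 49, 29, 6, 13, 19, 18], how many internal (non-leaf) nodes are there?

Tree built from: [46, 4, 25, 37, 48, 49, 29, 6, 13, 19, 18]
Tree (level-order array): [46, 4, 48, None, 25, None, 49, 6, 37, None, None, None, 13, 29, None, None, 19, None, None, 18]
Rule: An internal node has at least one child.
Per-node child counts:
  node 46: 2 child(ren)
  node 4: 1 child(ren)
  node 25: 2 child(ren)
  node 6: 1 child(ren)
  node 13: 1 child(ren)
  node 19: 1 child(ren)
  node 18: 0 child(ren)
  node 37: 1 child(ren)
  node 29: 0 child(ren)
  node 48: 1 child(ren)
  node 49: 0 child(ren)
Matching nodes: [46, 4, 25, 6, 13, 19, 37, 48]
Count of internal (non-leaf) nodes: 8


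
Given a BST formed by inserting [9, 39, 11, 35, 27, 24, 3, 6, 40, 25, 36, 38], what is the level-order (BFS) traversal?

Tree insertion order: [9, 39, 11, 35, 27, 24, 3, 6, 40, 25, 36, 38]
Tree (level-order array): [9, 3, 39, None, 6, 11, 40, None, None, None, 35, None, None, 27, 36, 24, None, None, 38, None, 25]
BFS from the root, enqueuing left then right child of each popped node:
  queue [9] -> pop 9, enqueue [3, 39], visited so far: [9]
  queue [3, 39] -> pop 3, enqueue [6], visited so far: [9, 3]
  queue [39, 6] -> pop 39, enqueue [11, 40], visited so far: [9, 3, 39]
  queue [6, 11, 40] -> pop 6, enqueue [none], visited so far: [9, 3, 39, 6]
  queue [11, 40] -> pop 11, enqueue [35], visited so far: [9, 3, 39, 6, 11]
  queue [40, 35] -> pop 40, enqueue [none], visited so far: [9, 3, 39, 6, 11, 40]
  queue [35] -> pop 35, enqueue [27, 36], visited so far: [9, 3, 39, 6, 11, 40, 35]
  queue [27, 36] -> pop 27, enqueue [24], visited so far: [9, 3, 39, 6, 11, 40, 35, 27]
  queue [36, 24] -> pop 36, enqueue [38], visited so far: [9, 3, 39, 6, 11, 40, 35, 27, 36]
  queue [24, 38] -> pop 24, enqueue [25], visited so far: [9, 3, 39, 6, 11, 40, 35, 27, 36, 24]
  queue [38, 25] -> pop 38, enqueue [none], visited so far: [9, 3, 39, 6, 11, 40, 35, 27, 36, 24, 38]
  queue [25] -> pop 25, enqueue [none], visited so far: [9, 3, 39, 6, 11, 40, 35, 27, 36, 24, 38, 25]
Result: [9, 3, 39, 6, 11, 40, 35, 27, 36, 24, 38, 25]


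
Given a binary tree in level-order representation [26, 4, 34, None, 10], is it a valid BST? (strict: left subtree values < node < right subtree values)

Level-order array: [26, 4, 34, None, 10]
Validate using subtree bounds (lo, hi): at each node, require lo < value < hi,
then recurse left with hi=value and right with lo=value.
Preorder trace (stopping at first violation):
  at node 26 with bounds (-inf, +inf): OK
  at node 4 with bounds (-inf, 26): OK
  at node 10 with bounds (4, 26): OK
  at node 34 with bounds (26, +inf): OK
No violation found at any node.
Result: Valid BST


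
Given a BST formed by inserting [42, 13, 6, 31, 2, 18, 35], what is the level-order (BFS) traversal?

Tree insertion order: [42, 13, 6, 31, 2, 18, 35]
Tree (level-order array): [42, 13, None, 6, 31, 2, None, 18, 35]
BFS from the root, enqueuing left then right child of each popped node:
  queue [42] -> pop 42, enqueue [13], visited so far: [42]
  queue [13] -> pop 13, enqueue [6, 31], visited so far: [42, 13]
  queue [6, 31] -> pop 6, enqueue [2], visited so far: [42, 13, 6]
  queue [31, 2] -> pop 31, enqueue [18, 35], visited so far: [42, 13, 6, 31]
  queue [2, 18, 35] -> pop 2, enqueue [none], visited so far: [42, 13, 6, 31, 2]
  queue [18, 35] -> pop 18, enqueue [none], visited so far: [42, 13, 6, 31, 2, 18]
  queue [35] -> pop 35, enqueue [none], visited so far: [42, 13, 6, 31, 2, 18, 35]
Result: [42, 13, 6, 31, 2, 18, 35]


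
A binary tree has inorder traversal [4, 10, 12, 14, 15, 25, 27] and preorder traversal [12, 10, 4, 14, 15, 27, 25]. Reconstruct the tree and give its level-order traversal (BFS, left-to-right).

Inorder:  [4, 10, 12, 14, 15, 25, 27]
Preorder: [12, 10, 4, 14, 15, 27, 25]
Algorithm: preorder visits root first, so consume preorder in order;
for each root, split the current inorder slice at that value into
left-subtree inorder and right-subtree inorder, then recurse.
Recursive splits:
  root=12; inorder splits into left=[4, 10], right=[14, 15, 25, 27]
  root=10; inorder splits into left=[4], right=[]
  root=4; inorder splits into left=[], right=[]
  root=14; inorder splits into left=[], right=[15, 25, 27]
  root=15; inorder splits into left=[], right=[25, 27]
  root=27; inorder splits into left=[25], right=[]
  root=25; inorder splits into left=[], right=[]
Reconstructed level-order: [12, 10, 14, 4, 15, 27, 25]


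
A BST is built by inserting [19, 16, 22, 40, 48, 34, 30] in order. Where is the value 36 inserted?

Starting tree (level order): [19, 16, 22, None, None, None, 40, 34, 48, 30]
Insertion path: 19 -> 22 -> 40 -> 34
Result: insert 36 as right child of 34
Final tree (level order): [19, 16, 22, None, None, None, 40, 34, 48, 30, 36]


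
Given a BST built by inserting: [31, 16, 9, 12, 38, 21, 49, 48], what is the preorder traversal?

Tree insertion order: [31, 16, 9, 12, 38, 21, 49, 48]
Tree (level-order array): [31, 16, 38, 9, 21, None, 49, None, 12, None, None, 48]
Preorder traversal: [31, 16, 9, 12, 21, 38, 49, 48]


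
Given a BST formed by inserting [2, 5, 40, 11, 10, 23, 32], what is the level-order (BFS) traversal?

Tree insertion order: [2, 5, 40, 11, 10, 23, 32]
Tree (level-order array): [2, None, 5, None, 40, 11, None, 10, 23, None, None, None, 32]
BFS from the root, enqueuing left then right child of each popped node:
  queue [2] -> pop 2, enqueue [5], visited so far: [2]
  queue [5] -> pop 5, enqueue [40], visited so far: [2, 5]
  queue [40] -> pop 40, enqueue [11], visited so far: [2, 5, 40]
  queue [11] -> pop 11, enqueue [10, 23], visited so far: [2, 5, 40, 11]
  queue [10, 23] -> pop 10, enqueue [none], visited so far: [2, 5, 40, 11, 10]
  queue [23] -> pop 23, enqueue [32], visited so far: [2, 5, 40, 11, 10, 23]
  queue [32] -> pop 32, enqueue [none], visited so far: [2, 5, 40, 11, 10, 23, 32]
Result: [2, 5, 40, 11, 10, 23, 32]


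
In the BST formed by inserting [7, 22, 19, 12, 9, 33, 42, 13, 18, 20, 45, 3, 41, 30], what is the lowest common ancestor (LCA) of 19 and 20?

Tree insertion order: [7, 22, 19, 12, 9, 33, 42, 13, 18, 20, 45, 3, 41, 30]
Tree (level-order array): [7, 3, 22, None, None, 19, 33, 12, 20, 30, 42, 9, 13, None, None, None, None, 41, 45, None, None, None, 18]
In a BST, the LCA of p=19, q=20 is the first node v on the
root-to-leaf path with p <= v <= q (go left if both < v, right if both > v).
Walk from root:
  at 7: both 19 and 20 > 7, go right
  at 22: both 19 and 20 < 22, go left
  at 19: 19 <= 19 <= 20, this is the LCA
LCA = 19


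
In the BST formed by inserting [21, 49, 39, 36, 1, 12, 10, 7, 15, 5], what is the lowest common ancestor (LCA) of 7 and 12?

Tree insertion order: [21, 49, 39, 36, 1, 12, 10, 7, 15, 5]
Tree (level-order array): [21, 1, 49, None, 12, 39, None, 10, 15, 36, None, 7, None, None, None, None, None, 5]
In a BST, the LCA of p=7, q=12 is the first node v on the
root-to-leaf path with p <= v <= q (go left if both < v, right if both > v).
Walk from root:
  at 21: both 7 and 12 < 21, go left
  at 1: both 7 and 12 > 1, go right
  at 12: 7 <= 12 <= 12, this is the LCA
LCA = 12


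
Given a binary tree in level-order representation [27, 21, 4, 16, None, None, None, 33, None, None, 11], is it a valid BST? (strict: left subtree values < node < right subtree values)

Level-order array: [27, 21, 4, 16, None, None, None, 33, None, None, 11]
Validate using subtree bounds (lo, hi): at each node, require lo < value < hi,
then recurse left with hi=value and right with lo=value.
Preorder trace (stopping at first violation):
  at node 27 with bounds (-inf, +inf): OK
  at node 21 with bounds (-inf, 27): OK
  at node 16 with bounds (-inf, 21): OK
  at node 33 with bounds (-inf, 16): VIOLATION
Node 33 violates its bound: not (-inf < 33 < 16).
Result: Not a valid BST


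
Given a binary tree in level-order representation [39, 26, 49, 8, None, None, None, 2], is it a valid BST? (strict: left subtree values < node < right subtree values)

Level-order array: [39, 26, 49, 8, None, None, None, 2]
Validate using subtree bounds (lo, hi): at each node, require lo < value < hi,
then recurse left with hi=value and right with lo=value.
Preorder trace (stopping at first violation):
  at node 39 with bounds (-inf, +inf): OK
  at node 26 with bounds (-inf, 39): OK
  at node 8 with bounds (-inf, 26): OK
  at node 2 with bounds (-inf, 8): OK
  at node 49 with bounds (39, +inf): OK
No violation found at any node.
Result: Valid BST


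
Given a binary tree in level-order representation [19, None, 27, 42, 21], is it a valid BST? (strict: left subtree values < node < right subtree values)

Level-order array: [19, None, 27, 42, 21]
Validate using subtree bounds (lo, hi): at each node, require lo < value < hi,
then recurse left with hi=value and right with lo=value.
Preorder trace (stopping at first violation):
  at node 19 with bounds (-inf, +inf): OK
  at node 27 with bounds (19, +inf): OK
  at node 42 with bounds (19, 27): VIOLATION
Node 42 violates its bound: not (19 < 42 < 27).
Result: Not a valid BST


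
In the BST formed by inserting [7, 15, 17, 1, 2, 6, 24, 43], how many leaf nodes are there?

Tree built from: [7, 15, 17, 1, 2, 6, 24, 43]
Tree (level-order array): [7, 1, 15, None, 2, None, 17, None, 6, None, 24, None, None, None, 43]
Rule: A leaf has 0 children.
Per-node child counts:
  node 7: 2 child(ren)
  node 1: 1 child(ren)
  node 2: 1 child(ren)
  node 6: 0 child(ren)
  node 15: 1 child(ren)
  node 17: 1 child(ren)
  node 24: 1 child(ren)
  node 43: 0 child(ren)
Matching nodes: [6, 43]
Count of leaf nodes: 2


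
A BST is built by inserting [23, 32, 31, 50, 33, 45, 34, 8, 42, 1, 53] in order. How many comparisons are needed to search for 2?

Search path for 2: 23 -> 8 -> 1
Found: False
Comparisons: 3


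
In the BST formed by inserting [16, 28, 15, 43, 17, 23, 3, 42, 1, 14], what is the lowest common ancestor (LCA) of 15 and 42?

Tree insertion order: [16, 28, 15, 43, 17, 23, 3, 42, 1, 14]
Tree (level-order array): [16, 15, 28, 3, None, 17, 43, 1, 14, None, 23, 42]
In a BST, the LCA of p=15, q=42 is the first node v on the
root-to-leaf path with p <= v <= q (go left if both < v, right if both > v).
Walk from root:
  at 16: 15 <= 16 <= 42, this is the LCA
LCA = 16


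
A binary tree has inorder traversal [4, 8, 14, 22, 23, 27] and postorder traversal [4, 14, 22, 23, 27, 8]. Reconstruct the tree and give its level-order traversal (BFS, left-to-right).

Inorder:   [4, 8, 14, 22, 23, 27]
Postorder: [4, 14, 22, 23, 27, 8]
Algorithm: postorder visits root last, so walk postorder right-to-left;
each value is the root of the current inorder slice — split it at that
value, recurse on the right subtree first, then the left.
Recursive splits:
  root=8; inorder splits into left=[4], right=[14, 22, 23, 27]
  root=27; inorder splits into left=[14, 22, 23], right=[]
  root=23; inorder splits into left=[14, 22], right=[]
  root=22; inorder splits into left=[14], right=[]
  root=14; inorder splits into left=[], right=[]
  root=4; inorder splits into left=[], right=[]
Reconstructed level-order: [8, 4, 27, 23, 22, 14]


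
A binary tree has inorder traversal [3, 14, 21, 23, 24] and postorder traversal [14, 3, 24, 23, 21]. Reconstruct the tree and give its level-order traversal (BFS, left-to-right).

Inorder:   [3, 14, 21, 23, 24]
Postorder: [14, 3, 24, 23, 21]
Algorithm: postorder visits root last, so walk postorder right-to-left;
each value is the root of the current inorder slice — split it at that
value, recurse on the right subtree first, then the left.
Recursive splits:
  root=21; inorder splits into left=[3, 14], right=[23, 24]
  root=23; inorder splits into left=[], right=[24]
  root=24; inorder splits into left=[], right=[]
  root=3; inorder splits into left=[], right=[14]
  root=14; inorder splits into left=[], right=[]
Reconstructed level-order: [21, 3, 23, 14, 24]


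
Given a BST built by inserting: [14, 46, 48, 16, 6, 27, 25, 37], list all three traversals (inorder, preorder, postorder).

Tree insertion order: [14, 46, 48, 16, 6, 27, 25, 37]
Tree (level-order array): [14, 6, 46, None, None, 16, 48, None, 27, None, None, 25, 37]
Inorder (L, root, R): [6, 14, 16, 25, 27, 37, 46, 48]
Preorder (root, L, R): [14, 6, 46, 16, 27, 25, 37, 48]
Postorder (L, R, root): [6, 25, 37, 27, 16, 48, 46, 14]


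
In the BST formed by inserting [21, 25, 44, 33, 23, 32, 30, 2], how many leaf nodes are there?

Tree built from: [21, 25, 44, 33, 23, 32, 30, 2]
Tree (level-order array): [21, 2, 25, None, None, 23, 44, None, None, 33, None, 32, None, 30]
Rule: A leaf has 0 children.
Per-node child counts:
  node 21: 2 child(ren)
  node 2: 0 child(ren)
  node 25: 2 child(ren)
  node 23: 0 child(ren)
  node 44: 1 child(ren)
  node 33: 1 child(ren)
  node 32: 1 child(ren)
  node 30: 0 child(ren)
Matching nodes: [2, 23, 30]
Count of leaf nodes: 3


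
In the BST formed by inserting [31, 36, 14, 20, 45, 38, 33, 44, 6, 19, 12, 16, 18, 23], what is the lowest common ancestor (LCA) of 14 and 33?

Tree insertion order: [31, 36, 14, 20, 45, 38, 33, 44, 6, 19, 12, 16, 18, 23]
Tree (level-order array): [31, 14, 36, 6, 20, 33, 45, None, 12, 19, 23, None, None, 38, None, None, None, 16, None, None, None, None, 44, None, 18]
In a BST, the LCA of p=14, q=33 is the first node v on the
root-to-leaf path with p <= v <= q (go left if both < v, right if both > v).
Walk from root:
  at 31: 14 <= 31 <= 33, this is the LCA
LCA = 31


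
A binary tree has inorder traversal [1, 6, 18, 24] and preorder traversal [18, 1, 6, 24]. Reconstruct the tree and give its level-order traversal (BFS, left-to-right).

Inorder:  [1, 6, 18, 24]
Preorder: [18, 1, 6, 24]
Algorithm: preorder visits root first, so consume preorder in order;
for each root, split the current inorder slice at that value into
left-subtree inorder and right-subtree inorder, then recurse.
Recursive splits:
  root=18; inorder splits into left=[1, 6], right=[24]
  root=1; inorder splits into left=[], right=[6]
  root=6; inorder splits into left=[], right=[]
  root=24; inorder splits into left=[], right=[]
Reconstructed level-order: [18, 1, 24, 6]


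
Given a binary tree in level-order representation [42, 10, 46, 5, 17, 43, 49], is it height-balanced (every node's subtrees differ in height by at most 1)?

Tree (level-order array): [42, 10, 46, 5, 17, 43, 49]
Definition: a tree is height-balanced if, at every node, |h(left) - h(right)| <= 1 (empty subtree has height -1).
Bottom-up per-node check:
  node 5: h_left=-1, h_right=-1, diff=0 [OK], height=0
  node 17: h_left=-1, h_right=-1, diff=0 [OK], height=0
  node 10: h_left=0, h_right=0, diff=0 [OK], height=1
  node 43: h_left=-1, h_right=-1, diff=0 [OK], height=0
  node 49: h_left=-1, h_right=-1, diff=0 [OK], height=0
  node 46: h_left=0, h_right=0, diff=0 [OK], height=1
  node 42: h_left=1, h_right=1, diff=0 [OK], height=2
All nodes satisfy the balance condition.
Result: Balanced


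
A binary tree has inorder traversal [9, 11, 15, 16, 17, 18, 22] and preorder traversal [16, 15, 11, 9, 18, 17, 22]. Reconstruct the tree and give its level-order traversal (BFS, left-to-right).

Inorder:  [9, 11, 15, 16, 17, 18, 22]
Preorder: [16, 15, 11, 9, 18, 17, 22]
Algorithm: preorder visits root first, so consume preorder in order;
for each root, split the current inorder slice at that value into
left-subtree inorder and right-subtree inorder, then recurse.
Recursive splits:
  root=16; inorder splits into left=[9, 11, 15], right=[17, 18, 22]
  root=15; inorder splits into left=[9, 11], right=[]
  root=11; inorder splits into left=[9], right=[]
  root=9; inorder splits into left=[], right=[]
  root=18; inorder splits into left=[17], right=[22]
  root=17; inorder splits into left=[], right=[]
  root=22; inorder splits into left=[], right=[]
Reconstructed level-order: [16, 15, 18, 11, 17, 22, 9]


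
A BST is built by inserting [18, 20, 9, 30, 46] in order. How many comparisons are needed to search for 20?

Search path for 20: 18 -> 20
Found: True
Comparisons: 2


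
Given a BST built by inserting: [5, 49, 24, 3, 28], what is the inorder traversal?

Tree insertion order: [5, 49, 24, 3, 28]
Tree (level-order array): [5, 3, 49, None, None, 24, None, None, 28]
Inorder traversal: [3, 5, 24, 28, 49]


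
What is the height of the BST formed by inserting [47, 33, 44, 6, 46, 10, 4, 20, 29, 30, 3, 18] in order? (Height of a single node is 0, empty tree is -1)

Insertion order: [47, 33, 44, 6, 46, 10, 4, 20, 29, 30, 3, 18]
Tree (level-order array): [47, 33, None, 6, 44, 4, 10, None, 46, 3, None, None, 20, None, None, None, None, 18, 29, None, None, None, 30]
Compute height bottom-up (empty subtree = -1):
  height(3) = 1 + max(-1, -1) = 0
  height(4) = 1 + max(0, -1) = 1
  height(18) = 1 + max(-1, -1) = 0
  height(30) = 1 + max(-1, -1) = 0
  height(29) = 1 + max(-1, 0) = 1
  height(20) = 1 + max(0, 1) = 2
  height(10) = 1 + max(-1, 2) = 3
  height(6) = 1 + max(1, 3) = 4
  height(46) = 1 + max(-1, -1) = 0
  height(44) = 1 + max(-1, 0) = 1
  height(33) = 1 + max(4, 1) = 5
  height(47) = 1 + max(5, -1) = 6
Height = 6


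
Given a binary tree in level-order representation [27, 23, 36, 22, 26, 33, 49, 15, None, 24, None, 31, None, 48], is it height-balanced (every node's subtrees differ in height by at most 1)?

Tree (level-order array): [27, 23, 36, 22, 26, 33, 49, 15, None, 24, None, 31, None, 48]
Definition: a tree is height-balanced if, at every node, |h(left) - h(right)| <= 1 (empty subtree has height -1).
Bottom-up per-node check:
  node 15: h_left=-1, h_right=-1, diff=0 [OK], height=0
  node 22: h_left=0, h_right=-1, diff=1 [OK], height=1
  node 24: h_left=-1, h_right=-1, diff=0 [OK], height=0
  node 26: h_left=0, h_right=-1, diff=1 [OK], height=1
  node 23: h_left=1, h_right=1, diff=0 [OK], height=2
  node 31: h_left=-1, h_right=-1, diff=0 [OK], height=0
  node 33: h_left=0, h_right=-1, diff=1 [OK], height=1
  node 48: h_left=-1, h_right=-1, diff=0 [OK], height=0
  node 49: h_left=0, h_right=-1, diff=1 [OK], height=1
  node 36: h_left=1, h_right=1, diff=0 [OK], height=2
  node 27: h_left=2, h_right=2, diff=0 [OK], height=3
All nodes satisfy the balance condition.
Result: Balanced


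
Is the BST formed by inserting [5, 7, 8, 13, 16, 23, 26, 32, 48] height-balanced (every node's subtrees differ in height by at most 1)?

Tree (level-order array): [5, None, 7, None, 8, None, 13, None, 16, None, 23, None, 26, None, 32, None, 48]
Definition: a tree is height-balanced if, at every node, |h(left) - h(right)| <= 1 (empty subtree has height -1).
Bottom-up per-node check:
  node 48: h_left=-1, h_right=-1, diff=0 [OK], height=0
  node 32: h_left=-1, h_right=0, diff=1 [OK], height=1
  node 26: h_left=-1, h_right=1, diff=2 [FAIL (|-1-1|=2 > 1)], height=2
  node 23: h_left=-1, h_right=2, diff=3 [FAIL (|-1-2|=3 > 1)], height=3
  node 16: h_left=-1, h_right=3, diff=4 [FAIL (|-1-3|=4 > 1)], height=4
  node 13: h_left=-1, h_right=4, diff=5 [FAIL (|-1-4|=5 > 1)], height=5
  node 8: h_left=-1, h_right=5, diff=6 [FAIL (|-1-5|=6 > 1)], height=6
  node 7: h_left=-1, h_right=6, diff=7 [FAIL (|-1-6|=7 > 1)], height=7
  node 5: h_left=-1, h_right=7, diff=8 [FAIL (|-1-7|=8 > 1)], height=8
Node 26 violates the condition: |-1 - 1| = 2 > 1.
Result: Not balanced


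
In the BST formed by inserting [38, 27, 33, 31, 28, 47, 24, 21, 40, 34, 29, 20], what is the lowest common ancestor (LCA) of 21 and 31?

Tree insertion order: [38, 27, 33, 31, 28, 47, 24, 21, 40, 34, 29, 20]
Tree (level-order array): [38, 27, 47, 24, 33, 40, None, 21, None, 31, 34, None, None, 20, None, 28, None, None, None, None, None, None, 29]
In a BST, the LCA of p=21, q=31 is the first node v on the
root-to-leaf path with p <= v <= q (go left if both < v, right if both > v).
Walk from root:
  at 38: both 21 and 31 < 38, go left
  at 27: 21 <= 27 <= 31, this is the LCA
LCA = 27


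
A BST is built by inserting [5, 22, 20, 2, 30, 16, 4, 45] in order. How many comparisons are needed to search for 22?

Search path for 22: 5 -> 22
Found: True
Comparisons: 2


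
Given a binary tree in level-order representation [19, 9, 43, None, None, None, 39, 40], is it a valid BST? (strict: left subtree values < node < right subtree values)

Level-order array: [19, 9, 43, None, None, None, 39, 40]
Validate using subtree bounds (lo, hi): at each node, require lo < value < hi,
then recurse left with hi=value and right with lo=value.
Preorder trace (stopping at first violation):
  at node 19 with bounds (-inf, +inf): OK
  at node 9 with bounds (-inf, 19): OK
  at node 43 with bounds (19, +inf): OK
  at node 39 with bounds (43, +inf): VIOLATION
Node 39 violates its bound: not (43 < 39 < +inf).
Result: Not a valid BST


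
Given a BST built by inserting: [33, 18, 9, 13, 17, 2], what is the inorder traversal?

Tree insertion order: [33, 18, 9, 13, 17, 2]
Tree (level-order array): [33, 18, None, 9, None, 2, 13, None, None, None, 17]
Inorder traversal: [2, 9, 13, 17, 18, 33]


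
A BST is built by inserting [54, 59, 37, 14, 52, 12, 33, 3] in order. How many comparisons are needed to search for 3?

Search path for 3: 54 -> 37 -> 14 -> 12 -> 3
Found: True
Comparisons: 5


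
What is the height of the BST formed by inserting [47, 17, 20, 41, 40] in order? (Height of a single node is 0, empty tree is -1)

Insertion order: [47, 17, 20, 41, 40]
Tree (level-order array): [47, 17, None, None, 20, None, 41, 40]
Compute height bottom-up (empty subtree = -1):
  height(40) = 1 + max(-1, -1) = 0
  height(41) = 1 + max(0, -1) = 1
  height(20) = 1 + max(-1, 1) = 2
  height(17) = 1 + max(-1, 2) = 3
  height(47) = 1 + max(3, -1) = 4
Height = 4


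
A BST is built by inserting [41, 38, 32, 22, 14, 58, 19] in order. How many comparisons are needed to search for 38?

Search path for 38: 41 -> 38
Found: True
Comparisons: 2


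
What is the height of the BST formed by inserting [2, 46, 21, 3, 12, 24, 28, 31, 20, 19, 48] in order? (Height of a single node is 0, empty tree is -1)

Insertion order: [2, 46, 21, 3, 12, 24, 28, 31, 20, 19, 48]
Tree (level-order array): [2, None, 46, 21, 48, 3, 24, None, None, None, 12, None, 28, None, 20, None, 31, 19]
Compute height bottom-up (empty subtree = -1):
  height(19) = 1 + max(-1, -1) = 0
  height(20) = 1 + max(0, -1) = 1
  height(12) = 1 + max(-1, 1) = 2
  height(3) = 1 + max(-1, 2) = 3
  height(31) = 1 + max(-1, -1) = 0
  height(28) = 1 + max(-1, 0) = 1
  height(24) = 1 + max(-1, 1) = 2
  height(21) = 1 + max(3, 2) = 4
  height(48) = 1 + max(-1, -1) = 0
  height(46) = 1 + max(4, 0) = 5
  height(2) = 1 + max(-1, 5) = 6
Height = 6


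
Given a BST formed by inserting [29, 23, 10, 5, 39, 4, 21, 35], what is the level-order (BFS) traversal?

Tree insertion order: [29, 23, 10, 5, 39, 4, 21, 35]
Tree (level-order array): [29, 23, 39, 10, None, 35, None, 5, 21, None, None, 4]
BFS from the root, enqueuing left then right child of each popped node:
  queue [29] -> pop 29, enqueue [23, 39], visited so far: [29]
  queue [23, 39] -> pop 23, enqueue [10], visited so far: [29, 23]
  queue [39, 10] -> pop 39, enqueue [35], visited so far: [29, 23, 39]
  queue [10, 35] -> pop 10, enqueue [5, 21], visited so far: [29, 23, 39, 10]
  queue [35, 5, 21] -> pop 35, enqueue [none], visited so far: [29, 23, 39, 10, 35]
  queue [5, 21] -> pop 5, enqueue [4], visited so far: [29, 23, 39, 10, 35, 5]
  queue [21, 4] -> pop 21, enqueue [none], visited so far: [29, 23, 39, 10, 35, 5, 21]
  queue [4] -> pop 4, enqueue [none], visited so far: [29, 23, 39, 10, 35, 5, 21, 4]
Result: [29, 23, 39, 10, 35, 5, 21, 4]


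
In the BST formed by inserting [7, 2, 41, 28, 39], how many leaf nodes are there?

Tree built from: [7, 2, 41, 28, 39]
Tree (level-order array): [7, 2, 41, None, None, 28, None, None, 39]
Rule: A leaf has 0 children.
Per-node child counts:
  node 7: 2 child(ren)
  node 2: 0 child(ren)
  node 41: 1 child(ren)
  node 28: 1 child(ren)
  node 39: 0 child(ren)
Matching nodes: [2, 39]
Count of leaf nodes: 2


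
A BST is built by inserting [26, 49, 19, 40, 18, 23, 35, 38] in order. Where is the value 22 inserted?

Starting tree (level order): [26, 19, 49, 18, 23, 40, None, None, None, None, None, 35, None, None, 38]
Insertion path: 26 -> 19 -> 23
Result: insert 22 as left child of 23
Final tree (level order): [26, 19, 49, 18, 23, 40, None, None, None, 22, None, 35, None, None, None, None, 38]


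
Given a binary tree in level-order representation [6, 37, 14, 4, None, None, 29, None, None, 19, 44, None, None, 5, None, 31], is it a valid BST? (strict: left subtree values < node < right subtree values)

Level-order array: [6, 37, 14, 4, None, None, 29, None, None, 19, 44, None, None, 5, None, 31]
Validate using subtree bounds (lo, hi): at each node, require lo < value < hi,
then recurse left with hi=value and right with lo=value.
Preorder trace (stopping at first violation):
  at node 6 with bounds (-inf, +inf): OK
  at node 37 with bounds (-inf, 6): VIOLATION
Node 37 violates its bound: not (-inf < 37 < 6).
Result: Not a valid BST


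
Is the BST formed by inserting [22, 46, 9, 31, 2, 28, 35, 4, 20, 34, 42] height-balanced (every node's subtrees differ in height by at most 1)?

Tree (level-order array): [22, 9, 46, 2, 20, 31, None, None, 4, None, None, 28, 35, None, None, None, None, 34, 42]
Definition: a tree is height-balanced if, at every node, |h(left) - h(right)| <= 1 (empty subtree has height -1).
Bottom-up per-node check:
  node 4: h_left=-1, h_right=-1, diff=0 [OK], height=0
  node 2: h_left=-1, h_right=0, diff=1 [OK], height=1
  node 20: h_left=-1, h_right=-1, diff=0 [OK], height=0
  node 9: h_left=1, h_right=0, diff=1 [OK], height=2
  node 28: h_left=-1, h_right=-1, diff=0 [OK], height=0
  node 34: h_left=-1, h_right=-1, diff=0 [OK], height=0
  node 42: h_left=-1, h_right=-1, diff=0 [OK], height=0
  node 35: h_left=0, h_right=0, diff=0 [OK], height=1
  node 31: h_left=0, h_right=1, diff=1 [OK], height=2
  node 46: h_left=2, h_right=-1, diff=3 [FAIL (|2--1|=3 > 1)], height=3
  node 22: h_left=2, h_right=3, diff=1 [OK], height=4
Node 46 violates the condition: |2 - -1| = 3 > 1.
Result: Not balanced


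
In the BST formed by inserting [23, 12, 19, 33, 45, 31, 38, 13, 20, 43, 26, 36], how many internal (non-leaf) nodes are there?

Tree built from: [23, 12, 19, 33, 45, 31, 38, 13, 20, 43, 26, 36]
Tree (level-order array): [23, 12, 33, None, 19, 31, 45, 13, 20, 26, None, 38, None, None, None, None, None, None, None, 36, 43]
Rule: An internal node has at least one child.
Per-node child counts:
  node 23: 2 child(ren)
  node 12: 1 child(ren)
  node 19: 2 child(ren)
  node 13: 0 child(ren)
  node 20: 0 child(ren)
  node 33: 2 child(ren)
  node 31: 1 child(ren)
  node 26: 0 child(ren)
  node 45: 1 child(ren)
  node 38: 2 child(ren)
  node 36: 0 child(ren)
  node 43: 0 child(ren)
Matching nodes: [23, 12, 19, 33, 31, 45, 38]
Count of internal (non-leaf) nodes: 7


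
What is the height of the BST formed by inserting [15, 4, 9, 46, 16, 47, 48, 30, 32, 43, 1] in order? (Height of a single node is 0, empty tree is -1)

Insertion order: [15, 4, 9, 46, 16, 47, 48, 30, 32, 43, 1]
Tree (level-order array): [15, 4, 46, 1, 9, 16, 47, None, None, None, None, None, 30, None, 48, None, 32, None, None, None, 43]
Compute height bottom-up (empty subtree = -1):
  height(1) = 1 + max(-1, -1) = 0
  height(9) = 1 + max(-1, -1) = 0
  height(4) = 1 + max(0, 0) = 1
  height(43) = 1 + max(-1, -1) = 0
  height(32) = 1 + max(-1, 0) = 1
  height(30) = 1 + max(-1, 1) = 2
  height(16) = 1 + max(-1, 2) = 3
  height(48) = 1 + max(-1, -1) = 0
  height(47) = 1 + max(-1, 0) = 1
  height(46) = 1 + max(3, 1) = 4
  height(15) = 1 + max(1, 4) = 5
Height = 5


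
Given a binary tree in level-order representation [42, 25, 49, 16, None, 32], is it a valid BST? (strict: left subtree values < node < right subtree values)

Level-order array: [42, 25, 49, 16, None, 32]
Validate using subtree bounds (lo, hi): at each node, require lo < value < hi,
then recurse left with hi=value and right with lo=value.
Preorder trace (stopping at first violation):
  at node 42 with bounds (-inf, +inf): OK
  at node 25 with bounds (-inf, 42): OK
  at node 16 with bounds (-inf, 25): OK
  at node 49 with bounds (42, +inf): OK
  at node 32 with bounds (42, 49): VIOLATION
Node 32 violates its bound: not (42 < 32 < 49).
Result: Not a valid BST
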